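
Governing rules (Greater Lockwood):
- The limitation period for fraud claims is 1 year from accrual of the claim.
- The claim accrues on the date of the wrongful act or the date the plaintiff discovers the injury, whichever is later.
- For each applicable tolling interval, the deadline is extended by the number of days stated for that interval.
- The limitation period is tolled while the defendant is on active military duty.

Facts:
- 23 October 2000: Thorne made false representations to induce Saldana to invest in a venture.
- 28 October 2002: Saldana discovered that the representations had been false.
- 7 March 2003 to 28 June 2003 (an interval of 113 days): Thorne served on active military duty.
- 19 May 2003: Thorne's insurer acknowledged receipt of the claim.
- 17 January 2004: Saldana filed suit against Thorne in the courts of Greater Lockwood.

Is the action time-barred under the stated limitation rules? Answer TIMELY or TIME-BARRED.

Taking the later of the act (23 October 2000) and discovery (28 October 2002), the claim accrued on 28 October 2002.
The untolled deadline — 1 year after 28 October 2002 — is 28 October 2003.
The defendant's active military service from 7 March 2003 to 28 June 2003 tolled the period for 113 days, extending the deadline to 18 February 2004.
Nothing else in the chronology tolls or restarts the period.
Saldana filed on 17 January 2004, before the 18 February 2004 deadline, so the action is timely.

TIMELY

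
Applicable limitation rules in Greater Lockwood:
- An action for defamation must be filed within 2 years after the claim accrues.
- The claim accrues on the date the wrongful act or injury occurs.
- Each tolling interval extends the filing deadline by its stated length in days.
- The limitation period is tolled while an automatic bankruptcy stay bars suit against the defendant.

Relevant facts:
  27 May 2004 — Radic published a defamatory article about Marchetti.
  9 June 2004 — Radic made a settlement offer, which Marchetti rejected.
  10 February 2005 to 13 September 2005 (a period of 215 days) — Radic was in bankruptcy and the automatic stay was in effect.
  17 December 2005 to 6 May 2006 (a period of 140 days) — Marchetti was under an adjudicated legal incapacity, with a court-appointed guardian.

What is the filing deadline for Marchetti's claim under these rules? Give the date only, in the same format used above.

28 December 2006

The claim accrued on 27 May 2004, when the wrongful act occurred.
The untolled deadline — 2 years after 27 May 2004 — is 27 May 2006.
Because the automatic bankruptcy stay ran from 10 February 2005 to 13 September 2005, the deadline is extended by 215 days to 28 December 2006.
No stated provision tolls the period for the plaintiff's incapacity, so the interval from 17 December 2005 to 6 May 2006 has no effect on the deadline.
None of the other events listed affects the running of the period under the stated rules.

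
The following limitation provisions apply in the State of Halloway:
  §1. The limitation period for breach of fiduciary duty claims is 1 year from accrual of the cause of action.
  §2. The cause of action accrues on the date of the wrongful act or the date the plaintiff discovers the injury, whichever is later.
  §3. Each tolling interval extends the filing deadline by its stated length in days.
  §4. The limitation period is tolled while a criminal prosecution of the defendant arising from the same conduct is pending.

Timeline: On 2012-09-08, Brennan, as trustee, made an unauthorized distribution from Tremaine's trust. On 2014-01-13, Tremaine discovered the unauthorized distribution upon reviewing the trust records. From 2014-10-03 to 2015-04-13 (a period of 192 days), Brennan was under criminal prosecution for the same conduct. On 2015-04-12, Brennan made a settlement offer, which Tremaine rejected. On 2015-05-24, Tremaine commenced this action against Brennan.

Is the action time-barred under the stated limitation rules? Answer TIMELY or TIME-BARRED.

TIMELY

Taking the later of the act (2012-09-08) and discovery (2014-01-13), the claim accrued on 2014-01-13.
1 year from 2014-01-13 is 2015-01-13.
Because the pending criminal prosecution ran from 2014-10-03 to 2015-04-13, the deadline is extended by 192 days to 2015-07-24.
The other events in the timeline have no effect on the limitation period under the stated rules.
Tremaine filed on 2015-05-24, before the 2015-07-24 deadline, so the action is timely.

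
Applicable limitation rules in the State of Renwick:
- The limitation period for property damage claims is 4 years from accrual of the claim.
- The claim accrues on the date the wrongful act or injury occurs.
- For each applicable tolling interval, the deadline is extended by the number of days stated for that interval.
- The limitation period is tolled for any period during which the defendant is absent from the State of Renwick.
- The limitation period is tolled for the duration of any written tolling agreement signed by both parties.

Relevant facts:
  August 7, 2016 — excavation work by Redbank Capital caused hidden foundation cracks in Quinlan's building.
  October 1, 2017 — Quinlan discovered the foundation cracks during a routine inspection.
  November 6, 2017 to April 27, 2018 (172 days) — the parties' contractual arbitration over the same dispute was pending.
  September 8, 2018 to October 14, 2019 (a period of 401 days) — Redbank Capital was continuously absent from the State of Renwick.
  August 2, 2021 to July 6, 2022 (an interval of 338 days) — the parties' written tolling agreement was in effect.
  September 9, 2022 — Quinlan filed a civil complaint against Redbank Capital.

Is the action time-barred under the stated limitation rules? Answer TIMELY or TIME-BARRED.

TIME-BARRED

The claim accrued on August 7, 2016, when the wrongful act occurred; under the stated occurrence rule the October 1, 2017 discovery does not delay accrual.
4 years from August 7, 2016 is August 7, 2020.
Because the defendant's absence from the jurisdiction ran from September 8, 2018 to October 14, 2019, the deadline is extended by 401 days to September 12, 2021.
The written tolling agreement from August 2, 2021 to July 6, 2022 tolled the period for 338 days, extending the deadline to August 16, 2022.
The pending related arbitration from November 6, 2017 to April 27, 2018 does not toll the period, because no stated rule makes a pending arbitration a tolling event.
Filing on September 9, 2022 missed the August 16, 2022 deadline — the action is time-barred.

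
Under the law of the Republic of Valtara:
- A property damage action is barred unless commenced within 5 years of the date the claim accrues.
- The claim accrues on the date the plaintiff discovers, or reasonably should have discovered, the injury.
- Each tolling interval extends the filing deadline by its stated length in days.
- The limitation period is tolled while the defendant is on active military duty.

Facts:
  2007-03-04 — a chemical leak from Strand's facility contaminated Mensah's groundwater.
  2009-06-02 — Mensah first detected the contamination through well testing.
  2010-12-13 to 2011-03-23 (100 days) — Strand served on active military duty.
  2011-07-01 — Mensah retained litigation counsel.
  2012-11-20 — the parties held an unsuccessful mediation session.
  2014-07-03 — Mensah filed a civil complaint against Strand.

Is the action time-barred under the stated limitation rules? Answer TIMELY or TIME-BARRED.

TIMELY

The claim did not accrue until Mensah discovered the injury on 2009-06-02; the 2007-03-04 act date does not start the clock under the stated rule.
5 years from 2009-06-02 is 2014-06-02.
Because the defendant's active military service ran from 2010-12-13 to 2011-03-23, the deadline is extended by 100 days to 2014-09-10.
None of the other events listed affects the running of the period under the stated rules.
Mensah filed on 2014-07-03, before the 2014-09-10 deadline, so the action is timely.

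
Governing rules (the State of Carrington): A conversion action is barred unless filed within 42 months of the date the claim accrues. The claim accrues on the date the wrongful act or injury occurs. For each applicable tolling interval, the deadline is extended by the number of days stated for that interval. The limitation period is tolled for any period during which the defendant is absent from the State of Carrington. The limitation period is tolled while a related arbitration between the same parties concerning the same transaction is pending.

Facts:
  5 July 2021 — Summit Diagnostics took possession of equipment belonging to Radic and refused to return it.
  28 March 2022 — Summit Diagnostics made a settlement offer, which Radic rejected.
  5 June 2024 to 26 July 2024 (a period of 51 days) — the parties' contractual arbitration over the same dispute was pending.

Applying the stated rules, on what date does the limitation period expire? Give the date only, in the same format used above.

The limitation period began to run on 5 July 2021.
The untolled deadline — 42 months after 5 July 2021 — is 5 January 2025.
Because the pending related arbitration ran from 5 June 2024 to 26 July 2024, the deadline is extended by 51 days to 25 February 2025.
None of the other events listed affects the running of the period under the stated rules.

25 February 2025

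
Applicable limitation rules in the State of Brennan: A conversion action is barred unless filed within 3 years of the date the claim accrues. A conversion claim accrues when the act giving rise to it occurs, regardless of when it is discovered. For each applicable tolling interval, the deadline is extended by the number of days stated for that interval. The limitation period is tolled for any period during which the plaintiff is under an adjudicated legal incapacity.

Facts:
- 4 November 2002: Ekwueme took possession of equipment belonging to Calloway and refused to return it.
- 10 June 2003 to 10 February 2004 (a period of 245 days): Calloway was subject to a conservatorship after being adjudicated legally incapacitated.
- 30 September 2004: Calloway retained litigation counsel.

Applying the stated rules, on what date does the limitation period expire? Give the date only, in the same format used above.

The claim accrued on 4 November 2002, when the wrongful act occurred.
The untolled deadline — 3 years after 4 November 2002 — is 4 November 2005.
The period was tolled for 245 days by the plaintiff's legal incapacity (10 June 2003 to 10 February 2004), pushing the deadline to 7 July 2006.
None of the other events listed affects the running of the period under the stated rules.

7 July 2006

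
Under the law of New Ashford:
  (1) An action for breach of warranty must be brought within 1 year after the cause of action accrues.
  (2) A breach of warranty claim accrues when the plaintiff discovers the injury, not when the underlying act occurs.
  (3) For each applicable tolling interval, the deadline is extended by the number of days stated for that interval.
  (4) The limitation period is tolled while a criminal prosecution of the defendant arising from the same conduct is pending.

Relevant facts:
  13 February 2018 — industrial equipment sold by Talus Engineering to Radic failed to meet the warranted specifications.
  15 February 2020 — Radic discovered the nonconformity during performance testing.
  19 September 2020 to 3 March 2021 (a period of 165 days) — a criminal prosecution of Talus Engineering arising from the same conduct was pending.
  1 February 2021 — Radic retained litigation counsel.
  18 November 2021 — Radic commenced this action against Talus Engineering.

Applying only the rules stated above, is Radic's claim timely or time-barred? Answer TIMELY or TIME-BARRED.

TIME-BARRED

Under the discovery rule, the claim accrued on 15 February 2020, when Radic discovered the injury — not on the 13 February 2018 date of the underlying act.
1 year from 15 February 2020 is 15 February 2021.
The pending criminal prosecution from 19 September 2020 to 3 March 2021 tolled the period for 165 days, extending the deadline to 30 July 2021.
None of the other events listed affects the running of the period under the stated rules.
The 18 November 2021 filing falls after the 30 July 2021 deadline; the claim is time-barred.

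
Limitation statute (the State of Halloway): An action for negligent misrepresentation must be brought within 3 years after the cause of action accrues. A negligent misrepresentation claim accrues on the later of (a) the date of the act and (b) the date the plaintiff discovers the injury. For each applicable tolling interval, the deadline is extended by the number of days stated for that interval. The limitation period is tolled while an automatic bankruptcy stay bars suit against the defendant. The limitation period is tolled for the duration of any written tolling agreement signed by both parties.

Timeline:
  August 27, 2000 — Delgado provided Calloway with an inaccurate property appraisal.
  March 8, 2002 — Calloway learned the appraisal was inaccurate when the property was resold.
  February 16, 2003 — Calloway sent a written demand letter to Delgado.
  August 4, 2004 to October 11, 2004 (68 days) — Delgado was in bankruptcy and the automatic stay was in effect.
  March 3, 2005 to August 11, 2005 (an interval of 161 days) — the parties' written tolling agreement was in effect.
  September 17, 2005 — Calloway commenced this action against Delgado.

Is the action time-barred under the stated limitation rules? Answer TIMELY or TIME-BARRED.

The claim accrued on March 8, 2002 — the later of the August 27, 2000 act and the March 8, 2002 discovery.
The untolled deadline — 3 years after March 8, 2002 — is March 8, 2005.
The automatic bankruptcy stay from August 4, 2004 to October 11, 2004 tolled the period for 68 days, extending the deadline to May 15, 2005.
The period was tolled for 161 days by the written tolling agreement (March 3, 2005 to August 11, 2005), pushing the deadline to October 23, 2005.
The other events in the timeline have no effect on the limitation period under the stated rules.
The September 17, 2005 filing precedes the October 23, 2005 deadline; the claim is timely.

TIMELY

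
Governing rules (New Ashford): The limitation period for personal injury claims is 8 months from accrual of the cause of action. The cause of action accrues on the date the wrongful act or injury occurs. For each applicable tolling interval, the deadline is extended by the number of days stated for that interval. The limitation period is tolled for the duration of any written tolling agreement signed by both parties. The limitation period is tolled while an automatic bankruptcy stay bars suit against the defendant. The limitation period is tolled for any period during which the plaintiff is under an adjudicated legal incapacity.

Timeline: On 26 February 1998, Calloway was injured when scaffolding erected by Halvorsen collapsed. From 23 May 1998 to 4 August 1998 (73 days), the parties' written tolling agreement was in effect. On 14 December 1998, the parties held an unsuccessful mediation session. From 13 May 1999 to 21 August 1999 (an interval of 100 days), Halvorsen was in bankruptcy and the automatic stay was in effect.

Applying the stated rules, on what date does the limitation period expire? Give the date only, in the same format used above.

The limitation period began to run on 26 February 1998.
The untolled deadline — 8 months after 26 February 1998 — is 26 October 1998.
Because the written tolling agreement ran from 23 May 1998 to 4 August 1998, the deadline is extended by 73 days to 7 January 1999.
By the time the automatic bankruptcy stay began on 13 May 1999, the limitation period had already expired on 7 January 1999; that interval cannot revive it.
The other events in the timeline have no effect on the limitation period under the stated rules.

7 January 1999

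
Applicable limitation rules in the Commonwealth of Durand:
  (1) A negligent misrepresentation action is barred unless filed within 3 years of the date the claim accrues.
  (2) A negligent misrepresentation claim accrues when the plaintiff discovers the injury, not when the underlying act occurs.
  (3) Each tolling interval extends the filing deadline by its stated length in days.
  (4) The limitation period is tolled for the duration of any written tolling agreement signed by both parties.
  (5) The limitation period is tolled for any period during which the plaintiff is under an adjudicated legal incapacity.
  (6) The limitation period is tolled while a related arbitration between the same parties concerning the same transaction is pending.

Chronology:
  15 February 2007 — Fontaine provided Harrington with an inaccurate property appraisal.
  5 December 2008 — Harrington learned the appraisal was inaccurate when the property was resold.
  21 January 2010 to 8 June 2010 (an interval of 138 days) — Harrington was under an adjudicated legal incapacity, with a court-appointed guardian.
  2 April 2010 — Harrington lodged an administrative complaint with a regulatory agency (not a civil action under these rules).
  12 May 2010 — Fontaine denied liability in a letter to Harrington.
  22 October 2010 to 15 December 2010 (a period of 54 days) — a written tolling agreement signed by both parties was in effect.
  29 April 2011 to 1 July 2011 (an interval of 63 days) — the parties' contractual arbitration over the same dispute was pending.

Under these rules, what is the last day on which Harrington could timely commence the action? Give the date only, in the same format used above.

16 August 2012

Accrual is tied to discovery, so the period began on 5 December 2008 rather than on 15 February 2007 when the act occurred.
3 years from 5 December 2008 is 5 December 2011.
The period was tolled for 138 days by the plaintiff's legal incapacity (21 January 2010 to 8 June 2010), pushing the deadline to 21 April 2012.
Because the written tolling agreement ran from 22 October 2010 to 15 December 2010, the deadline is extended by 54 days to 14 June 2012.
Because the pending related arbitration ran from 29 April 2011 to 1 July 2011, the deadline is extended by 63 days to 16 August 2012.
The other events in the timeline have no effect on the limitation period under the stated rules.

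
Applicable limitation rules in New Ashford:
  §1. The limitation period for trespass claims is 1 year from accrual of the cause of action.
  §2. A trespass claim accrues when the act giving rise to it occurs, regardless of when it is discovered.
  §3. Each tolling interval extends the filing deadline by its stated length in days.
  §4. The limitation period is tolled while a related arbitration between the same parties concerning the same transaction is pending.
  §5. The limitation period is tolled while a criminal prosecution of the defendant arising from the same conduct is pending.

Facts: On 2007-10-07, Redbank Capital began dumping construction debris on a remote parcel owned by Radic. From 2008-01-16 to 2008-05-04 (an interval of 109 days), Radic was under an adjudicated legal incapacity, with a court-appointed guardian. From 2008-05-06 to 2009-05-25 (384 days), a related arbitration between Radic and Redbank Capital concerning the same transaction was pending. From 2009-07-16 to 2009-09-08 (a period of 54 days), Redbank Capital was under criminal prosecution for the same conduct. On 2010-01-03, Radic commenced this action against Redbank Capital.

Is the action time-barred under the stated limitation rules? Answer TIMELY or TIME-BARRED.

TIME-BARRED

The claim accrued on 2007-10-07, when the wrongful act occurred.
1 year from 2007-10-07 is 2008-10-07.
The pending related arbitration from 2008-05-06 to 2009-05-25 tolled the period for 384 days, extending the deadline to 2009-10-26.
Because the pending criminal prosecution ran from 2009-07-16 to 2009-09-08, the deadline is extended by 54 days to 2009-12-19.
The plaintiff's legal incapacity from 2008-01-16 to 2008-05-04 does not toll the period, because no stated rule makes the plaintiff's incapacity a tolling event.
Radic filed on 2010-01-03, after the 2009-12-19 deadline, so the action is time-barred.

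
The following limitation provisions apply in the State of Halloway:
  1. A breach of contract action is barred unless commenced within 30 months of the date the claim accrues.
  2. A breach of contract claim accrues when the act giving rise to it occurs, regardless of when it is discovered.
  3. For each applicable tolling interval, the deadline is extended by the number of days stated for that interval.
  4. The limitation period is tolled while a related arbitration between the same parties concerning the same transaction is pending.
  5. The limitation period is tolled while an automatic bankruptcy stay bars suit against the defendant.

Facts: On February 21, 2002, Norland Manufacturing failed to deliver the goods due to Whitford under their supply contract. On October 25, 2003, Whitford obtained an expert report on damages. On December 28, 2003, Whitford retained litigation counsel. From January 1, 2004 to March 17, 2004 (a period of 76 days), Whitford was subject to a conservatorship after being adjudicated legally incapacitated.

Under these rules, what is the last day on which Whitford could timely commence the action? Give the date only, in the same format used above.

The claim accrued on February 21, 2002, when the wrongful act occurred.
30 months from February 21, 2002 is August 21, 2004.
No stated provision tolls the period for the plaintiff's incapacity, so the interval from January 1, 2004 to March 17, 2004 has no effect on the deadline.
None of the other events listed affects the running of the period under the stated rules.

August 21, 2004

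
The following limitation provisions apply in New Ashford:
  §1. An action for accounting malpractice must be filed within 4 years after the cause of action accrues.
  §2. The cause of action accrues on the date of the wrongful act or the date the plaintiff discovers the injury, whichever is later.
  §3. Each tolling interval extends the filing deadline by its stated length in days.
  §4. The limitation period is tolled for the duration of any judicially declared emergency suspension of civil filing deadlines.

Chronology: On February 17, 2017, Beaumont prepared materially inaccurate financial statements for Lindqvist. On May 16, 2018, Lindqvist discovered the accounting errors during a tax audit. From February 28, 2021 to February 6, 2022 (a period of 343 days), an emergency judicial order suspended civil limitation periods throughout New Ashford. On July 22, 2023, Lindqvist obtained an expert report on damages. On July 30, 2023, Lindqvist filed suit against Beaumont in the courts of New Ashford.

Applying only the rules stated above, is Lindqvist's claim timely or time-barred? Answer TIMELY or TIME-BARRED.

TIME-BARRED

The claim accrued on May 16, 2018 — the later of the February 17, 2017 act and the May 16, 2018 discovery.
The untolled deadline — 4 years after May 16, 2018 — is May 16, 2022.
The emergency suspension of filing deadlines from February 28, 2021 to February 6, 2022 tolled the period for 343 days, extending the deadline to April 24, 2023.
The other events in the timeline have no effect on the limitation period under the stated rules.
The July 30, 2023 filing falls after the April 24, 2023 deadline; the claim is time-barred.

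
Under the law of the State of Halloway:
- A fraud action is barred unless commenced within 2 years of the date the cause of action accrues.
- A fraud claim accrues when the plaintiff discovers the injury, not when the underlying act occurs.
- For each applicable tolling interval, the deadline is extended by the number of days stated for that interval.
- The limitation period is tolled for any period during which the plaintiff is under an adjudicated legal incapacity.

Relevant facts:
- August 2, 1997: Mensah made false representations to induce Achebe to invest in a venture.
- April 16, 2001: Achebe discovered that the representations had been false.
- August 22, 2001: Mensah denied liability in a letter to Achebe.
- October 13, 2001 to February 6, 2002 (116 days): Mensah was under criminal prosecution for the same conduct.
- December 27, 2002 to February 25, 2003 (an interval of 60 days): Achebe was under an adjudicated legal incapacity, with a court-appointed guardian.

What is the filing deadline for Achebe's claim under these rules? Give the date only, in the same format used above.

June 15, 2003

Accrual is tied to discovery, so the period began on April 16, 2001 rather than on August 2, 1997 when the act occurred.
2 years from April 16, 2001 is April 16, 2003.
The plaintiff's legal incapacity from December 27, 2002 to February 25, 2003 tolled the period for 60 days, extending the deadline to June 15, 2003.
The pending criminal prosecution from October 13, 2001 to February 6, 2002 does not toll the period, because no stated rule makes a criminal prosecution a tolling event.
None of the other events listed affects the running of the period under the stated rules.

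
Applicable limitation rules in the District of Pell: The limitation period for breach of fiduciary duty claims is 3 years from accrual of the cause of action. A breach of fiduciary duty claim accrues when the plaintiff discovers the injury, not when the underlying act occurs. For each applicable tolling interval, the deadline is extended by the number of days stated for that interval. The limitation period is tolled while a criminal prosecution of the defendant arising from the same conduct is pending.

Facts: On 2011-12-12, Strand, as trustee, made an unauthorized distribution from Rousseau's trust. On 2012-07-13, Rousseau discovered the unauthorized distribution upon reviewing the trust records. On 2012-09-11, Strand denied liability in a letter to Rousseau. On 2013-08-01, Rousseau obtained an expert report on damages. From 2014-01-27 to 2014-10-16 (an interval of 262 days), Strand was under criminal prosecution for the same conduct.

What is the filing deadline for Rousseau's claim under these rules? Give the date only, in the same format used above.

2016-03-31

Under the discovery rule, the claim accrued on 2012-07-13, when Rousseau discovered the injury — not on the 2011-12-12 date of the underlying act.
3 years from 2012-07-13 is 2015-07-13.
The period was tolled for 262 days by the pending criminal prosecution (2014-01-27 to 2014-10-16), pushing the deadline to 2016-03-31.
Nothing else in the chronology tolls or restarts the period.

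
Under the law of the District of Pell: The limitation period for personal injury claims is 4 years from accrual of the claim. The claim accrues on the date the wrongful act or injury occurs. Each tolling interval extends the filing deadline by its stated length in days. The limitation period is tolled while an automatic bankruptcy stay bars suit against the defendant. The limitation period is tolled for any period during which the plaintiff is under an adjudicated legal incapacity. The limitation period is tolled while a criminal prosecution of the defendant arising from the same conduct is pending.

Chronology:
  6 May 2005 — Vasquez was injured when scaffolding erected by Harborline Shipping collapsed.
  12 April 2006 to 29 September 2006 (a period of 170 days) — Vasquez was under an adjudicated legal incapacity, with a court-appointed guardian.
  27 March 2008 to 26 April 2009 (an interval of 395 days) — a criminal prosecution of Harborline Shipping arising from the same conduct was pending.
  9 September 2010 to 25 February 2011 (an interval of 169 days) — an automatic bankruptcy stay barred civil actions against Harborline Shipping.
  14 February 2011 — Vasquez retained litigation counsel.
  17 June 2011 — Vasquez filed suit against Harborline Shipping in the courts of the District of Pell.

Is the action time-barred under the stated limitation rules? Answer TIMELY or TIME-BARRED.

TIME-BARRED

The claim accrued on 6 May 2005, when the wrongful act occurred.
Adding the 4 years base period to 6 May 2005 gives a deadline of 6 May 2009, before any tolling.
Because the plaintiff's legal incapacity ran from 12 April 2006 to 29 September 2006, the deadline is extended by 170 days to 23 October 2009.
The pending criminal prosecution from 27 March 2008 to 26 April 2009 tolled the period for 395 days, extending the deadline to 22 November 2010.
The automatic bankruptcy stay from 9 September 2010 to 25 February 2011 tolled the period for 169 days, extending the deadline to 10 May 2011.
The other events in the timeline have no effect on the limitation period under the stated rules.
Vasquez filed on 17 June 2011, after the 10 May 2011 deadline, so the action is time-barred.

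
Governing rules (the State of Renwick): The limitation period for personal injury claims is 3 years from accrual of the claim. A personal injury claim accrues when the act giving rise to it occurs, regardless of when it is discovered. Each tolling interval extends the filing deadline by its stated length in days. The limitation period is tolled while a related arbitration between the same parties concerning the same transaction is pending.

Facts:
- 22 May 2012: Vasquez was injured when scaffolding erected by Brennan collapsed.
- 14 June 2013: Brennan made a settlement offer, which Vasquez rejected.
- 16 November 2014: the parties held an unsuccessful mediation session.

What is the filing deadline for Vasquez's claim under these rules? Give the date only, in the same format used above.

The claim accrued on 22 May 2012, the date of the act.
3 years from 22 May 2012 is 22 May 2015.
The other events in the timeline have no effect on the limitation period under the stated rules.

22 May 2015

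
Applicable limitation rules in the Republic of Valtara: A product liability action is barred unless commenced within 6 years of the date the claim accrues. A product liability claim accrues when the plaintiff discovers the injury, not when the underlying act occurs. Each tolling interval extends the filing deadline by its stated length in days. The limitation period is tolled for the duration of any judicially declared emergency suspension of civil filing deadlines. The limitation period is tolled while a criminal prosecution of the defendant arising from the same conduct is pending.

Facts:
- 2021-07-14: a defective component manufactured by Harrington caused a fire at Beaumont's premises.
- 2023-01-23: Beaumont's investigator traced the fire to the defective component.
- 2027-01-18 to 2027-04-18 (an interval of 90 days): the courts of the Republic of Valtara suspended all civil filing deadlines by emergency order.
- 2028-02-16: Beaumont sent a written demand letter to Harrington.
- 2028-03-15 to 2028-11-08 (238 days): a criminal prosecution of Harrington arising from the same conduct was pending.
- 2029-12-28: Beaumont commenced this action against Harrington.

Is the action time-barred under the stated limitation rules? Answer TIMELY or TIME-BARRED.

Accrual is tied to discovery, so the period began on 2023-01-23 rather than on 2021-07-14 when the act occurred.
Adding the 6 years base period to 2023-01-23 gives a deadline of 2029-01-23, before any tolling.
The emergency suspension of filing deadlines from 2027-01-18 to 2027-04-18 tolled the period for 90 days, extending the deadline to 2029-04-23.
The period was tolled for 238 days by the pending criminal prosecution (2028-03-15 to 2028-11-08), pushing the deadline to 2029-12-17.
Nothing else in the chronology tolls or restarts the period.
Filing on 2029-12-28 missed the 2029-12-17 deadline — the action is time-barred.

TIME-BARRED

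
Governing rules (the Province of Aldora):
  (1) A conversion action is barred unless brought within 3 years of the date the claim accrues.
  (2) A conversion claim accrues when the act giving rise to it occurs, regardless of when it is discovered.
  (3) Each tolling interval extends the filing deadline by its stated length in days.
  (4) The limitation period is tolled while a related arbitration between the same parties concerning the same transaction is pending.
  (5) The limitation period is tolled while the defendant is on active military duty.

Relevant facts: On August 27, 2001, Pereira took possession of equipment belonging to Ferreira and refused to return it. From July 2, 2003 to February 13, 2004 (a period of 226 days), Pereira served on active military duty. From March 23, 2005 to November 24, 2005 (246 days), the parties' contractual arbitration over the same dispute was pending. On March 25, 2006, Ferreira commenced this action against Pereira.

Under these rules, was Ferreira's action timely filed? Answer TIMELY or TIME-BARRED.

The limitation period began to run on August 27, 2001.
Adding the 3 years base period to August 27, 2001 gives a deadline of August 27, 2004, before any tolling.
The defendant's active military service from July 2, 2003 to February 13, 2004 tolled the period for 226 days, extending the deadline to April 10, 2005.
The period was tolled for 246 days by the pending related arbitration (March 23, 2005 to November 24, 2005), pushing the deadline to December 12, 2005.
Filing on March 25, 2006 missed the December 12, 2005 deadline — the action is time-barred.

TIME-BARRED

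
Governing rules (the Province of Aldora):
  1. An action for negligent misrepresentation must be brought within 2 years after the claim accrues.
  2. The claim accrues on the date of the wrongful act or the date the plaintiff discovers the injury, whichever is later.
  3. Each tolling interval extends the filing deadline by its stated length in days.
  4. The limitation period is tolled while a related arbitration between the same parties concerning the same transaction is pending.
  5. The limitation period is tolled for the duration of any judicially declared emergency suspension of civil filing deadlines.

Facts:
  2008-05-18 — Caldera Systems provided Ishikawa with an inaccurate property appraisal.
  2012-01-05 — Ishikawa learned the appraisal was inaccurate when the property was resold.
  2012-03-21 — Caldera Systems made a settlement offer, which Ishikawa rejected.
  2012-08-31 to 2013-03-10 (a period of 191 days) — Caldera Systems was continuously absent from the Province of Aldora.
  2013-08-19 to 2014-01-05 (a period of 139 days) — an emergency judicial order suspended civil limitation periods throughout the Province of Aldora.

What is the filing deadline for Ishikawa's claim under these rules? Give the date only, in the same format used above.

The claim accrued on 2012-01-05 — the later of the 2008-05-18 act and the 2012-01-05 discovery.
2 years from 2012-01-05 is 2014-01-05.
The period was tolled for 139 days by the emergency suspension of filing deadlines (2013-08-19 to 2014-01-05), pushing the deadline to 2014-05-24.
Although the defendant's absence ran from 2012-08-31 to 2013-03-10, the stated rules do not make that a tolling event, so it is disregarded.
The other events in the timeline have no effect on the limitation period under the stated rules.

2014-05-24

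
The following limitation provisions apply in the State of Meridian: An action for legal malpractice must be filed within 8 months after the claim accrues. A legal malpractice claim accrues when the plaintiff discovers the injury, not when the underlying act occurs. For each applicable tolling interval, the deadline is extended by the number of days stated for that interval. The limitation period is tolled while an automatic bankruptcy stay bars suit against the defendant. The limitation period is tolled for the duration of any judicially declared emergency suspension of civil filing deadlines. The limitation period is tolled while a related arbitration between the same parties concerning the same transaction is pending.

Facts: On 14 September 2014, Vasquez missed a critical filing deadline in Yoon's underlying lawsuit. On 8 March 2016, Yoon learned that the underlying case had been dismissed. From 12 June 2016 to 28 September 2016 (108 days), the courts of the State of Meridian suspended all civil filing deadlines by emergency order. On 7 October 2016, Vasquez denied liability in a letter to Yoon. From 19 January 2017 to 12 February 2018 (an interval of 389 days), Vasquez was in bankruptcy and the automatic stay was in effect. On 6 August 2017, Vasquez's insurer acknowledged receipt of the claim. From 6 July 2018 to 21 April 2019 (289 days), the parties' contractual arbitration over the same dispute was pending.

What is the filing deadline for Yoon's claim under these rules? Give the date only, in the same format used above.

The claim did not accrue until Yoon discovered the injury on 8 March 2016; the 14 September 2014 act date does not start the clock under the stated rule.
The untolled deadline — 8 months after 8 March 2016 — is 8 November 2016.
Because the emergency suspension of filing deadlines ran from 12 June 2016 to 28 September 2016, the deadline is extended by 108 days to 24 February 2017.
Because the automatic bankruptcy stay ran from 19 January 2017 to 12 February 2018, the deadline is extended by 389 days to 20 March 2018.
The pending related arbitration from 6 July 2018 to 21 April 2019 began after the period had already run on 20 March 2018, so it has no tolling effect.
The other events in the timeline have no effect on the limitation period under the stated rules.

20 March 2018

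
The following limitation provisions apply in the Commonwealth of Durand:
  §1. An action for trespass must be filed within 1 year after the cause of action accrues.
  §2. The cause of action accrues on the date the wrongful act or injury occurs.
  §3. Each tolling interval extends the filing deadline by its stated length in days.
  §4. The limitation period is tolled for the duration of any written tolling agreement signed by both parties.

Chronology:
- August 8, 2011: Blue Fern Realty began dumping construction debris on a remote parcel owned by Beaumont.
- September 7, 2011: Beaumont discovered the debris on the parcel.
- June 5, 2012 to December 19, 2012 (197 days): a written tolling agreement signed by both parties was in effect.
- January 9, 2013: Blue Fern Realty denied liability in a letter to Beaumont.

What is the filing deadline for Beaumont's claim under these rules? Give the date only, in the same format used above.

Because the rule ties accrual to occurrence, the claim accrued on August 8, 2011, not on the September 7, 2011 discovery date.
Adding the 1 year base period to August 8, 2011 gives a deadline of August 8, 2012, before any tolling.
Because the written tolling agreement ran from June 5, 2012 to December 19, 2012, the deadline is extended by 197 days to February 21, 2013.
Nothing else in the chronology tolls or restarts the period.

February 21, 2013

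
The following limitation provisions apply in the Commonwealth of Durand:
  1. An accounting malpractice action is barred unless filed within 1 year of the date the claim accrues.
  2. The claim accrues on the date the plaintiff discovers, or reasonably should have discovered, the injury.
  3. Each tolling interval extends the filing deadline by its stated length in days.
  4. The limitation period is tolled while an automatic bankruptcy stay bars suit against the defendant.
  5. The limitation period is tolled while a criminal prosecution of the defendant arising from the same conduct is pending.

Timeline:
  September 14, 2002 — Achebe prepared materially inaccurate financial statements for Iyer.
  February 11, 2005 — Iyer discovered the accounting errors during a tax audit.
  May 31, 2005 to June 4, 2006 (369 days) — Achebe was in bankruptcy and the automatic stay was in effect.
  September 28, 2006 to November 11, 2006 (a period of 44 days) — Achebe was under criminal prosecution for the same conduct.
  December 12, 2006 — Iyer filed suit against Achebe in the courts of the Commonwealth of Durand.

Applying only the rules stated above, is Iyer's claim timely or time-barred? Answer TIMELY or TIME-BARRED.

TIMELY

The claim did not accrue until Iyer discovered the injury on February 11, 2005; the September 14, 2002 act date does not start the clock under the stated rule.
The untolled deadline — 1 year after February 11, 2005 — is February 11, 2006.
The automatic bankruptcy stay from May 31, 2005 to June 4, 2006 tolled the period for 369 days, extending the deadline to February 15, 2007.
The period was tolled for 44 days by the pending criminal prosecution (September 28, 2006 to November 11, 2006), pushing the deadline to March 31, 2007.
Filing on December 12, 2006 beat the March 31, 2007 deadline — the action is timely.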